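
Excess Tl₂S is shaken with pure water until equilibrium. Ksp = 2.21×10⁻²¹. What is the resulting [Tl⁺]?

1.64×10⁻⁷ M

Tl₂S(s) ⇌ 2 Tl⁺(aq) + S²⁻(aq)
For each mole of Tl₂S that dissolves per liter, [Tl⁺] = 2s and [S²⁻] = s; let s denote this solubility.
Ksp = [Tl⁺]^2[S²⁻] = (2s)^2 · s = 4s^3 = 2.21×10⁻²¹
s = 8.21×10⁻⁸ M
[Tl⁺] = 2s = 1.64×10⁻⁷ M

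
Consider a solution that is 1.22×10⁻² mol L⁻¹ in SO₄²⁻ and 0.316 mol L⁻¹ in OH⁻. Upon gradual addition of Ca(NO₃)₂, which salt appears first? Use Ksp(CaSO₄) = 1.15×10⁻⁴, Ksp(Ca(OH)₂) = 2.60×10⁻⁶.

Ca(OH)₂

Each salt precipitates once Q = Ksp for that salt.
For CaSO₄: [Ca²⁺] = (Ksp/[SO₄²⁻]) = 9.43×10⁻³ mol L⁻¹
For Ca(OH)₂: [Ca²⁺] = (Ksp/[OH⁻]^2) = 2.60×10⁻⁵ mol L⁻¹
Since Ca(OH)₂ needs less Ca²⁺ to reach saturation, it precipitates first.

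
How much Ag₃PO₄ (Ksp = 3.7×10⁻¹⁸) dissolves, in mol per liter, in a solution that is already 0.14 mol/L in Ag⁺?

1.3×10⁻¹⁵ M

Ag₃PO₄(s) ⇌ 3 Ag⁺(aq) + PO₄³⁻(aq)
With Ag⁺ already at 0.14 mol/L and s small, take [Ag⁺] ≈ 0.14 mol/L and [PO₄³⁻] = s.
Ksp = [Ag⁺]^3[PO₄³⁻] = (0.14)^3s
s = 3.7×10⁻¹⁸ / (0.14)^3 = 1.3×10⁻¹⁵
s = 1.3×10⁻¹⁵ mol/L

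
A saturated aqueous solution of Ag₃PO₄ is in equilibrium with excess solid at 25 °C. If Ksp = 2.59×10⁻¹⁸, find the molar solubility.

1.76×10⁻⁵ M

Ag₃PO₄(s) ⇌ 3 Ag⁺(aq) + PO₄³⁻(aq)
For each mole of Ag₃PO₄ that dissolves per liter, [Ag⁺] = 3s and [PO₄³⁻] = s; let s denote this solubility.
Ksp = [Ag⁺]^3[PO₄³⁻] = (3s)^3 · s = 27s^4
27s^4 = 2.59×10⁻¹⁸  ⇒  s^4 = 9.59×10⁻²⁰
Taking the 4th root, s = 1.76×10⁻⁵ mol/L.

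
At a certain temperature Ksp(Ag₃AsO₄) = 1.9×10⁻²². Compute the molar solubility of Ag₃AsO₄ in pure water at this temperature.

1.6×10⁻⁶ M

Ag₃AsO₄(s) ⇌ 3 Ag⁺(aq) + AsO₄³⁻(aq)
If s mol/L of Ag₃AsO₄ dissolves, [Ag⁺] = 3s and [AsO₄³⁻] = s.
Ksp = [Ag⁺]^3[AsO₄³⁻] = (3s)^3 · s = 27s^4
27s^4 = 1.9×10⁻²²  ⇒  s^4 = 7.0×10⁻²⁴
Taking the 4th root, s = 1.6×10⁻⁶ M.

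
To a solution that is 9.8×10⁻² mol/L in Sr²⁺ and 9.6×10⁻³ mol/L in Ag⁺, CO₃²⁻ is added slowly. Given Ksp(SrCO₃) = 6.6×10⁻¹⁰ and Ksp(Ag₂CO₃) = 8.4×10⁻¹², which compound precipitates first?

Precipitation begins when Q = Ksp.
For SrCO₃: [CO₃²⁻] = (Ksp/[Sr²⁺]) = 6.7×10⁻⁹ mol/L
For Ag₂CO₃: [CO₃²⁻] = (Ksp/[Ag⁺]^2) = 9.1×10⁻⁸ mol/L
Since SrCO₃ needs less CO₃²⁻ to reach saturation, it precipitates first.

SrCO₃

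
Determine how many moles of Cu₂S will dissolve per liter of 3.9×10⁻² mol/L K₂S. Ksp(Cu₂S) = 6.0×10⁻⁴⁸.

6.2×10⁻²⁴ M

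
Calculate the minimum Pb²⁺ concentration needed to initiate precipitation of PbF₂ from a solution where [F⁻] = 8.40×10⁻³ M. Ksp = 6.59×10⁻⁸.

Precipitation of each salt begins when its ion product equals Ksp.
PbF₂(s) ⇌ Pb²⁺(aq) + 2 F⁻(aq)
Ksp = [Pb²⁺][F⁻]^2 = [Pb²⁺](8.40×10⁻³)^2
[Pb²⁺] = 6.59×10⁻⁸ / (8.40×10⁻³)^2 = 9.34×10⁻⁴
[Pb²⁺] = 9.34×10⁻⁴ M

9.34×10⁻⁴ M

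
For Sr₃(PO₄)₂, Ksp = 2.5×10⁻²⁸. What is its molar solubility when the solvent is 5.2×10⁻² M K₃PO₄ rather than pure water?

Sr₃(PO₄)₂(s) ⇌ 3 Sr²⁺(aq) + 2 PO₄³⁻(aq)
The solution already contains PO₄³⁻ at 5.2×10⁻² M. Let s be the molar solubility of Sr₃(PO₄)₂.
[PO₄³⁻] ≈ 5.2×10⁻² M (common ion dominates); [Sr²⁺] = 3s.
Ksp = [Sr²⁺]^3[PO₄³⁻]^2 = (3s)^3(5.2×10⁻²)^2
(3s)^3 = 2.5×10⁻²⁸ / (5.2×10⁻²)^2 = 9.2×10⁻²⁶
s = 1.5×10⁻⁹ M

1.5×10⁻⁹ M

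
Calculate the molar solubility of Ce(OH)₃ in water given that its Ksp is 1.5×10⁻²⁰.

4.9×10⁻⁶ M

Ce(OH)₃(s) ⇌ Ce³⁺(aq) + 3 OH⁻(aq)
Let s be the molar solubility. Then [Ce³⁺] = s and [OH⁻] = 3s.
Ksp = [Ce³⁺][OH⁻]^3 = s · (3s)^3 = 27s^4
27s^4 = 1.5×10⁻²⁰  ⇒  s^4 = 5.6×10⁻²²
s = (5.6×10⁻²²)^(1/4) = 4.9×10⁻⁶ mol/L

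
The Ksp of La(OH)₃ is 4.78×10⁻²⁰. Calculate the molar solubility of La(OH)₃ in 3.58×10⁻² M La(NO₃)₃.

3.67×10⁻⁷ M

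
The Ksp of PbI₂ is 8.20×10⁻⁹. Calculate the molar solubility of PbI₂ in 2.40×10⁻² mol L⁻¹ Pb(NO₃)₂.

PbI₂(s) ⇌ Pb²⁺(aq) + 2 I⁻(aq)
Let s be the solubility of PbI₂ here. The common ion gives [Pb²⁺] ≈ 2.40×10⁻² mol L⁻¹, and [I⁻] = 2s.
Ksp = [Pb²⁺][I⁻]^2 = (2.40×10⁻²)(2s)^2
(2s)^2 = 8.20×10⁻⁹ / (2.40×10⁻²) = 3.42×10⁻⁷
s = 2.92×10⁻⁴ mol L⁻¹

2.92×10⁻⁴ M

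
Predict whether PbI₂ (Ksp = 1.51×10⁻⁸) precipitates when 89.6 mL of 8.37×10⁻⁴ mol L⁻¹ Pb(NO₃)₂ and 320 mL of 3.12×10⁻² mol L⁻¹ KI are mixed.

The combined volume is 409.6 mL.
[Pb²⁺] = (8.37×10⁻⁴)(89.6)/409.6 = 1.83×10⁻⁴ mol L⁻¹
[I⁻] = (3.12×10⁻²)(320)/409.6 = 2.44×10⁻² mol L⁻¹
Q = [Pb²⁺][I⁻]^2 = 1.09×10⁻⁷
Because Q > Ksp (1.09×10⁻⁷ vs 1.51×10⁻⁸), a precipitate of PbI₂ forms.

Yes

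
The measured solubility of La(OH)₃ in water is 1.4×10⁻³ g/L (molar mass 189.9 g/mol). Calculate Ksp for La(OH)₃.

Ksp = 8.0×10⁻²⁰

s = (1.4×10⁻³ g L⁻¹)/(189.9 g mol⁻¹) = 7.372×10⁻⁶ M
La(OH)₃(s) ⇌ La³⁺(aq) + 3 OH⁻(aq)
Call the molar solubility s, so that [La³⁺] = s and [OH⁻] = 3s.
Ksp = [La³⁺][OH⁻]^3 = s · (3s)^3 = 27s^4
Ksp = 27 × (7.372×10⁻⁶)^4 = 8.0×10⁻²⁰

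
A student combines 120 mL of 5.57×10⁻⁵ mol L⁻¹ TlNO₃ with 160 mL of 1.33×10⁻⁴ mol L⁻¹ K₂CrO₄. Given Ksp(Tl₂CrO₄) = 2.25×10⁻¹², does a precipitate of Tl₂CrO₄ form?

Total volume after mixing = 120 + 160 = 280 mL.
[Tl⁺] = (5.57×10⁻⁵)(120)/280 = 2.39×10⁻⁵ mol L⁻¹
[CrO₄²⁻] = (1.33×10⁻⁴)(160)/280 = 7.60×10⁻⁵ mol L⁻¹
Q = [Tl⁺]^2[CrO₄²⁻] = 4.33×10⁻¹⁴
Since Q (4.33×10⁻¹⁴) is less than Ksp (2.25×10⁻¹²), no Tl₂CrO₄ precipitates.

No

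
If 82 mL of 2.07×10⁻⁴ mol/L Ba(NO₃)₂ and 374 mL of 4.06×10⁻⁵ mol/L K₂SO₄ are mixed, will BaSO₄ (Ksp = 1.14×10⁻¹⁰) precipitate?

The combined volume is 456 mL.
[Ba²⁺] = (2.07×10⁻⁴)(82)/456 = 3.72×10⁻⁵ mol/L
[SO₄²⁻] = (4.06×10⁻⁵)(374)/456 = 3.33×10⁻⁵ mol/L
Q = [Ba²⁺][SO₄²⁻] = 1.24×10⁻⁹
Because Q > Ksp (1.24×10⁻⁹ vs 1.14×10⁻¹⁰), a precipitate of BaSO₄ forms.

Yes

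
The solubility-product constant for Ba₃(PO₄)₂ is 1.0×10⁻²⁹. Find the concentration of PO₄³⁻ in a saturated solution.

Ba₃(PO₄)₂(s) ⇌ 3 Ba²⁺(aq) + 2 PO₄³⁻(aq)
If s mol/L of Ba₃(PO₄)₂ dissolves, [Ba²⁺] = 3s and [PO₄³⁻] = 2s.
Ksp = [Ba²⁺]^3[PO₄³⁻]^2 = (3s)^3 · (2s)^2 = 108s^5 = 1.0×10⁻²⁹
s = 6.2×10⁻⁷ mol/L
[PO₄³⁻] = 2s = 1.2×10⁻⁶ mol/L

1.2×10⁻⁶ M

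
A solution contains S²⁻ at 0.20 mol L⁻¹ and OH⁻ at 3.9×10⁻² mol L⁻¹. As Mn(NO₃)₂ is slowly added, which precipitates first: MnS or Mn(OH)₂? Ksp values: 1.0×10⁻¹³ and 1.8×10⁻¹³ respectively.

Precipitation begins when Q = Ksp.
For MnS: [Mn²⁺] = (Ksp/[S²⁻]) = 5.0×10⁻¹³ mol L⁻¹
For Mn(OH)₂: [Mn²⁺] = (Ksp/[OH⁻]^2) = 1.2×10⁻¹⁰ mol L⁻¹
The smaller threshold [Mn²⁺] is reached first, so MnS precipitates first.

MnS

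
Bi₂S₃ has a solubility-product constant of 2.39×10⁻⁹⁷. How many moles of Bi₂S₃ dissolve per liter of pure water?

Bi₂S₃(s) ⇌ 2 Bi³⁺(aq) + 3 S²⁻(aq)
For each mole of Bi₂S₃ that dissolves per liter, [Bi³⁺] = 2s and [S²⁻] = 3s; let s denote this solubility.
Ksp = [Bi³⁺]^2[S²⁻]^3 = (2s)^2 · (3s)^3 = 108s^5
108s^5 = 2.39×10⁻⁹⁷  ⇒  s^5 = 2.21×10⁻⁹⁹
s = (2.21×10⁻⁹⁹)^(1/5) = 1.86×10⁻²⁰ mol L⁻¹

1.86×10⁻²⁰ M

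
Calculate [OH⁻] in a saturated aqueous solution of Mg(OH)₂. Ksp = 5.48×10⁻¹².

Mg(OH)₂(s) ⇌ Mg²⁺(aq) + 2 OH⁻(aq)
Let s be the molar solubility. Then [Mg²⁺] = s and [OH⁻] = 2s.
Ksp = [Mg²⁺][OH⁻]^2 = s · (2s)^2 = 4s^3 = 5.48×10⁻¹²
s = 1.11×10⁻⁴ mol L⁻¹
[OH⁻] = 2s = 2.22×10⁻⁴ mol L⁻¹

2.22×10⁻⁴ M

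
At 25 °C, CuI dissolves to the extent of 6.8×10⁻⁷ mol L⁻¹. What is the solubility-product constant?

CuI(s) ⇌ Cu⁺(aq) + I⁻(aq)
For each mole of CuI that dissolves per liter, [Cu⁺] = s and [I⁻] = s; let s denote this solubility.
Ksp = [Cu⁺][I⁻] = s · s = s^2
Ksp = (6.8×10⁻⁷)^2 = 4.6×10⁻¹³

Ksp = 4.6×10⁻¹³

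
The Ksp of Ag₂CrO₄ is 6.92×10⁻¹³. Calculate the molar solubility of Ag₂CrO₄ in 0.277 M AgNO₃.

Ag₂CrO₄(s) ⇌ 2 Ag⁺(aq) + CrO₄²⁻(aq)
Let s be the solubility of Ag₂CrO₄ here. The common ion gives [Ag⁺] ≈ 0.277 M, and [CrO₄²⁻] = s.
Ksp = [Ag⁺]^2[CrO₄²⁻] = (0.277)^2s
s = 6.92×10⁻¹³ / (0.277)^2 = 9.02×10⁻¹²
s = 9.02×10⁻¹² M

9.02×10⁻¹² M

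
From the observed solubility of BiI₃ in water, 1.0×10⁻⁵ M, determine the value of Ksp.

Ksp = 2.7×10⁻¹⁹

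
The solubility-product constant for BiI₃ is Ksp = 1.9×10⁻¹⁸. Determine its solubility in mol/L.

BiI₃(s) ⇌ Bi³⁺(aq) + 3 I⁻(aq)
If s mol/L of BiI₃ dissolves, [Bi³⁺] = s and [I⁻] = 3s.
Ksp = [Bi³⁺][I⁻]^3 = s · (3s)^3 = 27s^4
27s^4 = 1.9×10⁻¹⁸  ⇒  s^4 = 7.0×10⁻²⁰
Taking the 4th root, s = 1.6×10⁻⁵ mol L⁻¹.

1.6×10⁻⁵ M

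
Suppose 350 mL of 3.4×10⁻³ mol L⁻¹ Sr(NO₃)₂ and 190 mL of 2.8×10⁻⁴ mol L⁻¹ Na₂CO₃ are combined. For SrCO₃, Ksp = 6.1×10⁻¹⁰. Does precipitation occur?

Yes

The combined volume is 540 mL.
[Sr²⁺] = (3.4×10⁻³)(350)/540 = 2.2×10⁻³ mol L⁻¹
[CO₃²⁻] = (2.8×10⁻⁴)(190)/540 = 9.9×10⁻⁵ mol L⁻¹
Q = [Sr²⁺][CO₃²⁻] = 2.2×10⁻⁷
Because Q > Ksp (2.2×10⁻⁷ vs 6.1×10⁻¹⁰), a precipitate of SrCO₃ forms.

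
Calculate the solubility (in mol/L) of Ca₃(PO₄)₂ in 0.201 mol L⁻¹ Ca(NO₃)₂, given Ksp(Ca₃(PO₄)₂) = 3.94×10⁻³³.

3.48×10⁻¹⁶ M

Ca₃(PO₄)₂(s) ⇌ 3 Ca²⁺(aq) + 2 PO₄³⁻(aq)
With Ca²⁺ already at 0.201 mol L⁻¹ and s small, take [Ca²⁺] ≈ 0.201 mol L⁻¹ and [PO₄³⁻] = 2s.
Ksp = [Ca²⁺]^3[PO₄³⁻]^2 = (0.201)^3(2s)^2
(2s)^2 = 3.94×10⁻³³ / (0.201)^3 = 4.85×10⁻³¹
s = 3.48×10⁻¹⁶ mol L⁻¹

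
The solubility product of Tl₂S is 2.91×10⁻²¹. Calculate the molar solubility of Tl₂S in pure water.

8.99×10⁻⁸ M

Tl₂S(s) ⇌ 2 Tl⁺(aq) + S²⁻(aq)
With molar solubility s: [Tl⁺] = 2s, [S²⁻] = s.
Ksp = [Tl⁺]^2[S²⁻] = (2s)^2 · s = 4s^3
4s^3 = 2.91×10⁻²¹  ⇒  s^3 = 7.28×10⁻²²
s = 8.99×10⁻⁸ mol L⁻¹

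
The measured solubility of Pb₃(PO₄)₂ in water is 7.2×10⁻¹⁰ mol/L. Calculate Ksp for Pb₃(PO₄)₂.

Pb₃(PO₄)₂(s) ⇌ 3 Pb²⁺(aq) + 2 PO₄³⁻(aq)
Let s be the molar solubility. Then [Pb²⁺] = 3s and [PO₄³⁻] = 2s.
Ksp = [Pb²⁺]^3[PO₄³⁻]^2 = (3s)^3 · (2s)^2 = 108s^5
Ksp = 108 × (7.2×10⁻¹⁰)^5 = 2.1×10⁻⁴⁴

Ksp = 2.1×10⁻⁴⁴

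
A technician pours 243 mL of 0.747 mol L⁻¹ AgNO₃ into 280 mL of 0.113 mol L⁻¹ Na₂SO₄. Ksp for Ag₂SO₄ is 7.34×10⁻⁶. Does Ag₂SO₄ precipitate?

Yes

After mixing, V = 243 mL + 280 mL = 523 mL.
[Ag⁺] = (0.747)(243)/523 = 0.347 mol L⁻¹
[SO₄²⁻] = (0.113)(280)/523 = 6.05×10⁻² mol L⁻¹
Q = [Ag⁺]^2[SO₄²⁻] = 7.29×10⁻³
Because Q > Ksp (7.29×10⁻³ vs 7.34×10⁻⁶), a precipitate of Ag₂SO₄ forms.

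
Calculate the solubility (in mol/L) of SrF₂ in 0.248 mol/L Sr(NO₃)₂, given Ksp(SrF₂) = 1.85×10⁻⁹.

4.32×10⁻⁵ M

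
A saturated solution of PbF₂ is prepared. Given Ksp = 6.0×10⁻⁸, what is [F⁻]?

4.9×10⁻³ M

PbF₂(s) ⇌ Pb²⁺(aq) + 2 F⁻(aq)
If s mol/L of PbF₂ dissolves, [Pb²⁺] = s and [F⁻] = 2s.
Ksp = [Pb²⁺][F⁻]^2 = s · (2s)^2 = 4s^3 = 6.0×10⁻⁸
s = 2.5×10⁻³ mol L⁻¹
[F⁻] = 2s = 4.9×10⁻³ mol L⁻¹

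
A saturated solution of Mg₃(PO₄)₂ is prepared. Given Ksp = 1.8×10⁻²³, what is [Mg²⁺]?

3.3×10⁻⁵ M

Mg₃(PO₄)₂(s) ⇌ 3 Mg²⁺(aq) + 2 PO₄³⁻(aq)
With molar solubility s: [Mg²⁺] = 3s, [PO₄³⁻] = 2s.
Ksp = [Mg²⁺]^3[PO₄³⁻]^2 = (3s)^3 · (2s)^2 = 108s^5 = 1.8×10⁻²³
s = 1.1×10⁻⁵ mol/L
[Mg²⁺] = 3s = 3.3×10⁻⁵ mol/L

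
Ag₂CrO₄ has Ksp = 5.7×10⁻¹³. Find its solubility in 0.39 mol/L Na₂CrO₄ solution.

6.0×10⁻⁷ M

Ag₂CrO₄(s) ⇌ 2 Ag⁺(aq) + CrO₄²⁻(aq)
Let s be the solubility of Ag₂CrO₄ here. The common ion gives [CrO₄²⁻] ≈ 0.39 mol/L, and [Ag⁺] = 2s.
Ksp = [Ag⁺]^2[CrO₄²⁻] = (2s)^2(0.39)
(2s)^2 = 5.7×10⁻¹³ / (0.39) = 1.5×10⁻¹²
s = 6.0×10⁻⁷ mol/L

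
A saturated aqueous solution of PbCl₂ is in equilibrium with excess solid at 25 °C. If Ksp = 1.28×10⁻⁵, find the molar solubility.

1.47×10⁻² M

PbCl₂(s) ⇌ Pb²⁺(aq) + 2 Cl⁻(aq)
Call the molar solubility s, so that [Pb²⁺] = s and [Cl⁻] = 2s.
Ksp = [Pb²⁺][Cl⁻]^2 = s · (2s)^2 = 4s^3
4s^3 = 1.28×10⁻⁵  ⇒  s^3 = 3.20×10⁻⁶
Taking the 3rd root, s = 1.47×10⁻² M.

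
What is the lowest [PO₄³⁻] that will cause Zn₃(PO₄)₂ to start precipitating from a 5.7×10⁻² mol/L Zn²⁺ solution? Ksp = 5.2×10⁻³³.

5.3×10⁻¹⁵ M

Each salt precipitates once Q = Ksp for that salt.
Zn₃(PO₄)₂(s) ⇌ 3 Zn²⁺(aq) + 2 PO₄³⁻(aq)
Ksp = [Zn²⁺]^3[PO₄³⁻]^2 = [PO₄³⁻]^2(5.7×10⁻²)^3
[PO₄³⁻]^2 = 5.2×10⁻³³ / (5.7×10⁻²)^3 = 2.8×10⁻²⁹
[PO₄³⁻] = 5.3×10⁻¹⁵ mol/L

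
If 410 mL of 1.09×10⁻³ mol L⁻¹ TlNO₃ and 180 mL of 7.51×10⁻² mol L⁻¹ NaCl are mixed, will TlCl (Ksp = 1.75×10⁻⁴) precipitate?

Total volume after mixing = 410 + 180 = 590 mL.
[Tl⁺] = (1.09×10⁻³)(410)/590 = 7.57×10⁻⁴ mol L⁻¹
[Cl⁻] = (7.51×10⁻²)(180)/590 = 2.29×10⁻² mol L⁻¹
Q = [Tl⁺][Cl⁻] = 1.74×10⁻⁵
Q < Ksp (1.74×10⁻⁵ vs 1.75×10⁻⁴); the solution remains unsaturated and no precipitate forms.

No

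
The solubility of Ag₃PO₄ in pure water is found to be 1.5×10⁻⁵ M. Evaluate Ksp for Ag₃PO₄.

Ksp = 1.4×10⁻¹⁸

Ag₃PO₄(s) ⇌ 3 Ag⁺(aq) + PO₄³⁻(aq)
Let s be the molar solubility. Then [Ag⁺] = 3s and [PO₄³⁻] = s.
Ksp = [Ag⁺]^3[PO₄³⁻] = (3s)^3 · s = 27s^4
Ksp = 27 × (1.5×10⁻⁵)^4 = 1.4×10⁻¹⁸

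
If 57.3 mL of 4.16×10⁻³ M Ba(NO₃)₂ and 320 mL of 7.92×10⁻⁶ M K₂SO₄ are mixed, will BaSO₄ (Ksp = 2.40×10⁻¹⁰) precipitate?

The combined volume is 377.3 mL.
[Ba²⁺] = (4.16×10⁻³)(57.3)/377.3 = 6.32×10⁻⁴ M
[SO₄²⁻] = (7.92×10⁻⁶)(320)/377.3 = 6.72×10⁻⁶ M
Q = [Ba²⁺][SO₄²⁻] = 4.24×10⁻⁹
Since Q (4.24×10⁻⁹) exceeds Ksp (2.40×10⁻¹⁰), BaSO₄ will precipitate.

Yes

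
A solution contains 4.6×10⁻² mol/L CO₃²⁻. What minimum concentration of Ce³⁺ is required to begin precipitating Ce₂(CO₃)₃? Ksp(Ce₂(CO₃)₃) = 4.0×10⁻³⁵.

Precipitation of each salt begins when its ion product equals Ksp.
Ce₂(CO₃)₃(s) ⇌ 2 Ce³⁺(aq) + 3 CO₃²⁻(aq)
Ksp = [Ce³⁺]^2[CO₃²⁻]^3 = [Ce³⁺]^2(4.6×10⁻²)^3
[Ce³⁺]^2 = 4.0×10⁻³⁵ / (4.6×10⁻²)^3 = 4.1×10⁻³¹
[Ce³⁺] = 6.4×10⁻¹⁶ mol/L

6.4×10⁻¹⁶ M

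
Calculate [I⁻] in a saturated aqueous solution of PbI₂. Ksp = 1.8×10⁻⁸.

PbI₂(s) ⇌ Pb²⁺(aq) + 2 I⁻(aq)
With molar solubility s: [Pb²⁺] = s, [I⁻] = 2s.
Ksp = [Pb²⁺][I⁻]^2 = s · (2s)^2 = 4s^3 = 1.8×10⁻⁸
s = 1.7×10⁻³ mol L⁻¹
[I⁻] = 2s = 3.3×10⁻³ mol L⁻¹

3.3×10⁻³ M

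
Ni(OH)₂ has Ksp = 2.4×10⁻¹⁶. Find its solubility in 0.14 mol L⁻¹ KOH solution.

Ni(OH)₂(s) ⇌ Ni²⁺(aq) + 2 OH⁻(aq)
With OH⁻ already at 0.14 mol L⁻¹ and s small, take [OH⁻] ≈ 0.14 mol L⁻¹ and [Ni²⁺] = s.
Ksp = [Ni²⁺][OH⁻]^2 = s(0.14)^2
s = 2.4×10⁻¹⁶ / (0.14)^2 = 1.2×10⁻¹⁴
s = 1.2×10⁻¹⁴ mol L⁻¹

1.2×10⁻¹⁴ M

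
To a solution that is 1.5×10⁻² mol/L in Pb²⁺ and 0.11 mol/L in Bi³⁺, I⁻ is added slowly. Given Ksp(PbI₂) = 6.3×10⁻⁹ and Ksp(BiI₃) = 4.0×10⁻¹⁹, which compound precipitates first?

A salt starts to precipitate once the ion product Q reaches its Ksp.
For PbI₂: [I⁻] = (Ksp/[Pb²⁺])^(1/2) = 6.5×10⁻⁴ mol/L
For BiI₃: [I⁻] = (Ksp/[Bi³⁺])^(1/3) = 1.5×10⁻⁶ mol/L
The smaller threshold [I⁻] is reached first, so BiI₃ precipitates first.

BiI₃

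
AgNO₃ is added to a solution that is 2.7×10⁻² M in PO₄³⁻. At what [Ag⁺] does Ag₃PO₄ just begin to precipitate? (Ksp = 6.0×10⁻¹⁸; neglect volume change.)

6.1×10⁻⁶ M

Precipitation of each salt begins when its ion product equals Ksp.
Ag₃PO₄(s) ⇌ 3 Ag⁺(aq) + PO₄³⁻(aq)
Ksp = [Ag⁺]^3[PO₄³⁻] = [Ag⁺]^3(2.7×10⁻²)
[Ag⁺]^3 = 6.0×10⁻¹⁸ / (2.7×10⁻²) = 2.2×10⁻¹⁶
[Ag⁺] = 6.1×10⁻⁶ M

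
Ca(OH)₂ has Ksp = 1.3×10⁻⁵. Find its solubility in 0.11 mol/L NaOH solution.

Ca(OH)₂(s) ⇌ Ca²⁺(aq) + 2 OH⁻(aq)
OH⁻ is already present at 0.11 mol/L. If s mol/L of Ca(OH)₂ dissolves, [Ca²⁺] = s while [OH⁻] ≈ 0.11 mol/L.
Ksp = [Ca²⁺][OH⁻]^2 = s(0.11)^2
s = 1.3×10⁻⁵ / (0.11)^2 = 1.1×10⁻³
s = 1.1×10⁻³ mol/L

1.1×10⁻³ M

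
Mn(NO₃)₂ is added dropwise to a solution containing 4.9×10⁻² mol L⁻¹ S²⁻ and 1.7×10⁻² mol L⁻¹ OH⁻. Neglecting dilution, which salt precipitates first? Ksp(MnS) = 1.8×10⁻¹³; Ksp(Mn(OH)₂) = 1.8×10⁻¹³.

A salt starts to precipitate once the ion product Q reaches its Ksp.
For MnS: [Mn²⁺] = (Ksp/[S²⁻]) = 3.7×10⁻¹² mol L⁻¹
For Mn(OH)₂: [Mn²⁺] = (Ksp/[OH⁻]^2) = 6.2×10⁻¹⁰ mol L⁻¹
The smaller threshold [Mn²⁺] is reached first, so MnS precipitates first.

MnS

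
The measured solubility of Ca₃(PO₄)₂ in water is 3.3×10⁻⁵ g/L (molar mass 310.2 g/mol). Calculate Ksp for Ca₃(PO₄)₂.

Ksp = 1.5×10⁻³³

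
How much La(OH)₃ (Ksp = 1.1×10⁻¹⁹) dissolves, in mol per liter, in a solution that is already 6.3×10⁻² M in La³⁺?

La(OH)₃(s) ⇌ La³⁺(aq) + 3 OH⁻(aq)
La³⁺ is already present at 6.3×10⁻² M. If s mol/L of La(OH)₃ dissolves, [OH⁻] = 3s while [La³⁺] ≈ 6.3×10⁻² M.
Ksp = [La³⁺][OH⁻]^3 = (6.3×10⁻²)(3s)^3
(3s)^3 = 1.1×10⁻¹⁹ / (6.3×10⁻²) = 1.7×10⁻¹⁸
s = 4.0×10⁻⁷ M

4.0×10⁻⁷ M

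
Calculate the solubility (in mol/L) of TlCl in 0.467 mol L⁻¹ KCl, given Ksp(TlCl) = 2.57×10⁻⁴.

5.50×10⁻⁴ M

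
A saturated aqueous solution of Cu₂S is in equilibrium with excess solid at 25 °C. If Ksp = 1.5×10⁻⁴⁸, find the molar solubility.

7.2×10⁻¹⁷ M

Cu₂S(s) ⇌ 2 Cu⁺(aq) + S²⁻(aq)
If s mol/L of Cu₂S dissolves, [Cu⁺] = 2s and [S²⁻] = s.
Ksp = [Cu⁺]^2[S²⁻] = (2s)^2 · s = 4s^3
4s^3 = 1.5×10⁻⁴⁸  ⇒  s^3 = 3.8×10⁻⁴⁹
s = (3.8×10⁻⁴⁹)^(1/3) = 7.2×10⁻¹⁷ mol/L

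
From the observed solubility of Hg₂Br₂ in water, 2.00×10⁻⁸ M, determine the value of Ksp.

Ksp = 3.20×10⁻²³

Hg₂Br₂(s) ⇌ Hg₂²⁺(aq) + 2 Br⁻(aq)
With molar solubility s: [Hg₂²⁺] = s, [Br⁻] = 2s.
Ksp = [Hg₂²⁺][Br⁻]^2 = s · (2s)^2 = 4s^3
Ksp = 4 × (2.00×10⁻⁸)^3 = 3.20×10⁻²³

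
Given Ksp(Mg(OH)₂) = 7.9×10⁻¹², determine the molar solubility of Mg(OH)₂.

Mg(OH)₂(s) ⇌ Mg²⁺(aq) + 2 OH⁻(aq)
With molar solubility s: [Mg²⁺] = s, [OH⁻] = 2s.
Ksp = [Mg²⁺][OH⁻]^2 = s · (2s)^2 = 4s^3
4s^3 = 7.9×10⁻¹²  ⇒  s^3 = 2.0×10⁻¹²
s = 1.3×10⁻⁴ M

1.3×10⁻⁴ M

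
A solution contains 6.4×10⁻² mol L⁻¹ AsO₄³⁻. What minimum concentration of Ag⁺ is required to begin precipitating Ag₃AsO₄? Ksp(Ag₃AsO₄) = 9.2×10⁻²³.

1.1×10⁻⁷ M

The threshold for precipitation is Q = Ksp.
Ag₃AsO₄(s) ⇌ 3 Ag⁺(aq) + AsO₄³⁻(aq)
Ksp = [Ag⁺]^3[AsO₄³⁻] = [Ag⁺]^3(6.4×10⁻²)
[Ag⁺]^3 = 9.2×10⁻²³ / (6.4×10⁻²) = 1.4×10⁻²¹
[Ag⁺] = 1.1×10⁻⁷ mol L⁻¹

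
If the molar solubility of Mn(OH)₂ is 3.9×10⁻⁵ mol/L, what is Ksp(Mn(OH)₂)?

Mn(OH)₂(s) ⇌ Mn²⁺(aq) + 2 OH⁻(aq)
With molar solubility s: [Mn²⁺] = s, [OH⁻] = 2s.
Ksp = [Mn²⁺][OH⁻]^2 = s · (2s)^2 = 4s^3
Ksp = 4 × (3.9×10⁻⁵)^3 = 2.4×10⁻¹³

Ksp = 2.4×10⁻¹³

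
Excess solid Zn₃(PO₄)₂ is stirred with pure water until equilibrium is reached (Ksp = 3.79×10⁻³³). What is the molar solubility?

Zn₃(PO₄)₂(s) ⇌ 3 Zn²⁺(aq) + 2 PO₄³⁻(aq)
If s mol/L of Zn₃(PO₄)₂ dissolves, [Zn²⁺] = 3s and [PO₄³⁻] = 2s.
Ksp = [Zn²⁺]^3[PO₄³⁻]^2 = (3s)^3 · (2s)^2 = 108s^5
108s^5 = 3.79×10⁻³³  ⇒  s^5 = 3.51×10⁻³⁵
Taking the 5th root, s = 1.29×10⁻⁷ M.

1.29×10⁻⁷ M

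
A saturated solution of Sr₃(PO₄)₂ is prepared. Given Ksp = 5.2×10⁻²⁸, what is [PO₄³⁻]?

2.7×10⁻⁶ M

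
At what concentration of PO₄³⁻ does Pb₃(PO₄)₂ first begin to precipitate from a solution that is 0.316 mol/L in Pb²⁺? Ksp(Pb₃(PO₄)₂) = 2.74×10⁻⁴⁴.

Each salt precipitates once Q = Ksp for that salt.
Pb₃(PO₄)₂(s) ⇌ 3 Pb²⁺(aq) + 2 PO₄³⁻(aq)
Ksp = [Pb²⁺]^3[PO₄³⁻]^2 = [PO₄³⁻]^2(0.316)^3
[PO₄³⁻]^2 = 2.74×10⁻⁴⁴ / (0.316)^3 = 8.68×10⁻⁴³
[PO₄³⁻] = 9.32×10⁻²² mol/L

9.32×10⁻²² M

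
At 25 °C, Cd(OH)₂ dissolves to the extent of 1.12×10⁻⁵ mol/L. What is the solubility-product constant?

Ksp = 5.62×10⁻¹⁵

Cd(OH)₂(s) ⇌ Cd²⁺(aq) + 2 OH⁻(aq)
Let s be the molar solubility. Then [Cd²⁺] = s and [OH⁻] = 2s.
Ksp = [Cd²⁺][OH⁻]^2 = s · (2s)^2 = 4s^3
Ksp = 4 × (1.12×10⁻⁵)^3 = 5.62×10⁻¹⁵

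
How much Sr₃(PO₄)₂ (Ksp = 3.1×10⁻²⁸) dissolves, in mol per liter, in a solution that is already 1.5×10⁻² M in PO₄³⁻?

3.7×10⁻⁹ M

Sr₃(PO₄)₂(s) ⇌ 3 Sr²⁺(aq) + 2 PO₄³⁻(aq)
With PO₄³⁻ already at 1.5×10⁻² M and s small, take [PO₄³⁻] ≈ 1.5×10⁻² M and [Sr²⁺] = 3s.
Ksp = [Sr²⁺]^3[PO₄³⁻]^2 = (3s)^3(1.5×10⁻²)^2
(3s)^3 = 3.1×10⁻²⁸ / (1.5×10⁻²)^2 = 1.4×10⁻²⁴
s = 3.7×10⁻⁹ M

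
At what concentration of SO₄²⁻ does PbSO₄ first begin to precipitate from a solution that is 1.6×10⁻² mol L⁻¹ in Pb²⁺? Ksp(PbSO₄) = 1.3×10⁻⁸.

8.1×10⁻⁷ M

A salt starts to precipitate once the ion product Q reaches its Ksp.
PbSO₄(s) ⇌ Pb²⁺(aq) + SO₄²⁻(aq)
Ksp = [Pb²⁺][SO₄²⁻] = [SO₄²⁻](1.6×10⁻²)
[SO₄²⁻] = 1.3×10⁻⁸ / (1.6×10⁻²) = 8.1×10⁻⁷
[SO₄²⁻] = 8.1×10⁻⁷ mol L⁻¹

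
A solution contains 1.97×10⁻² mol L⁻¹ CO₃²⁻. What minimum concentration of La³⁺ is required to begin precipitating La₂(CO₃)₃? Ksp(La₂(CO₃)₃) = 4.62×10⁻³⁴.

7.77×10⁻¹⁵ M

The threshold for precipitation is Q = Ksp.
La₂(CO₃)₃(s) ⇌ 2 La³⁺(aq) + 3 CO₃²⁻(aq)
Ksp = [La³⁺]^2[CO₃²⁻]^3 = [La³⁺]^2(1.97×10⁻²)^3
[La³⁺]^2 = 4.62×10⁻³⁴ / (1.97×10⁻²)^3 = 6.04×10⁻²⁹
[La³⁺] = 7.77×10⁻¹⁵ mol L⁻¹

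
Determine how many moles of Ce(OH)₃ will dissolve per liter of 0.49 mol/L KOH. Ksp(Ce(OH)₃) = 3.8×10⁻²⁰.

3.2×10⁻¹⁹ M

Ce(OH)₃(s) ⇌ Ce³⁺(aq) + 3 OH⁻(aq)
With OH⁻ already at 0.49 mol/L and s small, take [OH⁻] ≈ 0.49 mol/L and [Ce³⁺] = s.
Ksp = [Ce³⁺][OH⁻]^3 = s(0.49)^3
s = 3.8×10⁻²⁰ / (0.49)^3 = 3.2×10⁻¹⁹
s = 3.2×10⁻¹⁹ mol/L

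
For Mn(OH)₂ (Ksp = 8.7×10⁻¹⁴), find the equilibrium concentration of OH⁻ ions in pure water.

Mn(OH)₂(s) ⇌ Mn²⁺(aq) + 2 OH⁻(aq)
With molar solubility s: [Mn²⁺] = s, [OH⁻] = 2s.
Ksp = [Mn²⁺][OH⁻]^2 = s · (2s)^2 = 4s^3 = 8.7×10⁻¹⁴
s = 2.8×10⁻⁵ mol/L
[OH⁻] = 2s = 5.6×10⁻⁵ mol/L

5.6×10⁻⁵ M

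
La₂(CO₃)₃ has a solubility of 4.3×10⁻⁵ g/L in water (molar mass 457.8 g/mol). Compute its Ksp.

s = (4.3×10⁻⁵ g L⁻¹)/(457.8 g mol⁻¹) = 9.393×10⁻⁸ M
La₂(CO₃)₃(s) ⇌ 2 La³⁺(aq) + 3 CO₃²⁻(aq)
Let s be the molar solubility. Then [La³⁺] = 2s and [CO₃²⁻] = 3s.
Ksp = [La³⁺]^2[CO₃²⁻]^3 = (2s)^2 · (3s)^3 = 108s^5
Ksp = 108 × (9.393×10⁻⁸)^5 = 7.9×10⁻³⁴

Ksp = 7.9×10⁻³⁴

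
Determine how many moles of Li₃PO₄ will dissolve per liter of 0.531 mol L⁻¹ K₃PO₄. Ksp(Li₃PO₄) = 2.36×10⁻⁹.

5.48×10⁻⁴ M

Li₃PO₄(s) ⇌ 3 Li⁺(aq) + PO₄³⁻(aq)
With PO₄³⁻ already at 0.531 mol L⁻¹ and s small, take [PO₄³⁻] ≈ 0.531 mol L⁻¹ and [Li⁺] = 3s.
Ksp = [Li⁺]^3[PO₄³⁻] = (3s)^3(0.531)
(3s)^3 = 2.36×10⁻⁹ / (0.531) = 4.44×10⁻⁹
s = 5.48×10⁻⁴ mol L⁻¹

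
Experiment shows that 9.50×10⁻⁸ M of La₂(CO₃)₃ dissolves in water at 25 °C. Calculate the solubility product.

Ksp = 8.36×10⁻³⁴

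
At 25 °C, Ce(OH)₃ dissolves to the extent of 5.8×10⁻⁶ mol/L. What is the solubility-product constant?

Ksp = 3.1×10⁻²⁰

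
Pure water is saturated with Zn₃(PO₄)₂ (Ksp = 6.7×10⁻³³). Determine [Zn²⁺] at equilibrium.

Zn₃(PO₄)₂(s) ⇌ 3 Zn²⁺(aq) + 2 PO₄³⁻(aq)
With molar solubility s: [Zn²⁺] = 3s, [PO₄³⁻] = 2s.
Ksp = [Zn²⁺]^3[PO₄³⁻]^2 = (3s)^3 · (2s)^2 = 108s^5 = 6.7×10⁻³³
s = 1.4×10⁻⁷ mol L⁻¹
[Zn²⁺] = 3s = 4.3×10⁻⁷ mol L⁻¹

4.3×10⁻⁷ M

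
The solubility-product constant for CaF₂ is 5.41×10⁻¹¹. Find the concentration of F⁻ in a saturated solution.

4.77×10⁻⁴ M

CaF₂(s) ⇌ Ca²⁺(aq) + 2 F⁻(aq)
Let s be the molar solubility. Then [Ca²⁺] = s and [F⁻] = 2s.
Ksp = [Ca²⁺][F⁻]^2 = s · (2s)^2 = 4s^3 = 5.41×10⁻¹¹
s = 2.38×10⁻⁴ M
[F⁻] = 2s = 4.77×10⁻⁴ M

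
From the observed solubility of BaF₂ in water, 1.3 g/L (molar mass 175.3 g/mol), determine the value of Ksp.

Molar solubility s = (1.3 g/L) / (175.3 g/mol) = 7.416×10⁻³ mol/L
BaF₂(s) ⇌ Ba²⁺(aq) + 2 F⁻(aq)
Let s be the molar solubility. Then [Ba²⁺] = s and [F⁻] = 2s.
Ksp = [Ba²⁺][F⁻]^2 = s · (2s)^2 = 4s^3
Ksp = 4 × (7.416×10⁻³)^3 = 1.6×10⁻⁶

Ksp = 1.6×10⁻⁶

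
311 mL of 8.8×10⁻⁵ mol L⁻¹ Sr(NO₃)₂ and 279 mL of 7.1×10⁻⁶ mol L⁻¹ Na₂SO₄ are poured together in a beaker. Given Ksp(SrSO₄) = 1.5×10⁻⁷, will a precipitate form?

No

Total volume after mixing = 311 + 279 = 590 mL.
[Sr²⁺] = (8.8×10⁻⁵)(311)/590 = 4.6×10⁻⁵ mol L⁻¹
[SO₄²⁻] = (7.1×10⁻⁶)(279)/590 = 3.4×10⁻⁶ mol L⁻¹
Q = [Sr²⁺][SO₄²⁻] = 1.6×10⁻¹⁰
Since Q (1.6×10⁻¹⁰) is less than Ksp (1.5×10⁻⁷), no SrSO₄ precipitates.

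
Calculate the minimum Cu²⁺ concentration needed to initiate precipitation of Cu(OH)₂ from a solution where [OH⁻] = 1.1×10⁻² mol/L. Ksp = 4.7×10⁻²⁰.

The threshold for precipitation is Q = Ksp.
Cu(OH)₂(s) ⇌ Cu²⁺(aq) + 2 OH⁻(aq)
Ksp = [Cu²⁺][OH⁻]^2 = [Cu²⁺](1.1×10⁻²)^2
[Cu²⁺] = 4.7×10⁻²⁰ / (1.1×10⁻²)^2 = 3.9×10⁻¹⁶
[Cu²⁺] = 3.9×10⁻¹⁶ mol/L

3.9×10⁻¹⁶ M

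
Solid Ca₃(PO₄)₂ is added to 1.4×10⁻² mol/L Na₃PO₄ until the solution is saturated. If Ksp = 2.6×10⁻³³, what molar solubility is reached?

7.9×10⁻¹¹ M

Ca₃(PO₄)₂(s) ⇌ 3 Ca²⁺(aq) + 2 PO₄³⁻(aq)
With PO₄³⁻ already at 1.4×10⁻² mol/L and s small, take [PO₄³⁻] ≈ 1.4×10⁻² mol/L and [Ca²⁺] = 3s.
Ksp = [Ca²⁺]^3[PO₄³⁻]^2 = (3s)^3(1.4×10⁻²)^2
(3s)^3 = 2.6×10⁻³³ / (1.4×10⁻²)^2 = 1.3×10⁻²⁹
s = 7.9×10⁻¹¹ mol/L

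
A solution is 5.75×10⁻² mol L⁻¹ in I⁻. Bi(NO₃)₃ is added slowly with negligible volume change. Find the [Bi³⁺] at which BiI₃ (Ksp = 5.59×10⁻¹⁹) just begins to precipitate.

A salt starts to precipitate once the ion product Q reaches its Ksp.
BiI₃(s) ⇌ Bi³⁺(aq) + 3 I⁻(aq)
Ksp = [Bi³⁺][I⁻]^3 = [Bi³⁺](5.75×10⁻²)^3
[Bi³⁺] = 5.59×10⁻¹⁹ / (5.75×10⁻²)^3 = 2.94×10⁻¹⁵
[Bi³⁺] = 2.94×10⁻¹⁵ mol L⁻¹

2.94×10⁻¹⁵ M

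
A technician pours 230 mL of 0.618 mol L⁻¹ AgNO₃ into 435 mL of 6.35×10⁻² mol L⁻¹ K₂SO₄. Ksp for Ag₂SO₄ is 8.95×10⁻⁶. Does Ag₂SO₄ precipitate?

The combined volume is 665 mL.
[Ag⁺] = (0.618)(230)/665 = 0.214 mol L⁻¹
[SO₄²⁻] = (6.35×10⁻²)(435)/665 = 4.15×10⁻² mol L⁻¹
Q = [Ag⁺]^2[SO₄²⁻] = 1.90×10⁻³
Because Q > Ksp (1.90×10⁻³ vs 8.95×10⁻⁶), a precipitate of Ag₂SO₄ forms.

Yes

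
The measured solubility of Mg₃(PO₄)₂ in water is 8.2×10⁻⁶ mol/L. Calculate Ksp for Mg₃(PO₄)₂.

Ksp = 4.0×10⁻²⁴

Mg₃(PO₄)₂(s) ⇌ 3 Mg²⁺(aq) + 2 PO₄³⁻(aq)
If s mol/L of Mg₃(PO₄)₂ dissolves, [Mg²⁺] = 3s and [PO₄³⁻] = 2s.
Ksp = [Mg²⁺]^3[PO₄³⁻]^2 = (3s)^3 · (2s)^2 = 108s^5
Ksp = 108 × (8.2×10⁻⁶)^5 = 4.0×10⁻²⁴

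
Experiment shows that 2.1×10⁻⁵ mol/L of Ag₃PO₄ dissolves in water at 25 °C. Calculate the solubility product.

Ag₃PO₄(s) ⇌ 3 Ag⁺(aq) + PO₄³⁻(aq)
Let s be the molar solubility. Then [Ag⁺] = 3s and [PO₄³⁻] = s.
Ksp = [Ag⁺]^3[PO₄³⁻] = (3s)^3 · s = 27s^4
Ksp = 27 × (2.1×10⁻⁵)^4 = 5.3×10⁻¹⁸

Ksp = 5.3×10⁻¹⁸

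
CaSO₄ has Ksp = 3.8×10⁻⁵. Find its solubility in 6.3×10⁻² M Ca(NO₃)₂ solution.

6.0×10⁻⁴ M

CaSO₄(s) ⇌ Ca²⁺(aq) + SO₄²⁻(aq)
Ca²⁺ is already present at 6.3×10⁻² M. If s mol/L of CaSO₄ dissolves, [SO₄²⁻] = s while [Ca²⁺] ≈ 6.3×10⁻² M.
Ksp = [Ca²⁺][SO₄²⁻] = (6.3×10⁻²)s
s = 3.8×10⁻⁵ / (6.3×10⁻²) = 6.0×10⁻⁴
s = 6.0×10⁻⁴ M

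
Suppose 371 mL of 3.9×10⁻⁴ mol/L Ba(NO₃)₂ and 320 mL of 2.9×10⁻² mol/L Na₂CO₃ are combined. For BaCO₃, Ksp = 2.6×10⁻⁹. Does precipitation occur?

Yes

After mixing, V = 371 mL + 320 mL = 691 mL.
[Ba²⁺] = (3.9×10⁻⁴)(371)/691 = 2.1×10⁻⁴ mol/L
[CO₃²⁻] = (2.9×10⁻²)(320)/691 = 1.3×10⁻² mol/L
Q = [Ba²⁺][CO₃²⁻] = 2.8×10⁻⁶
Because Q > Ksp (2.8×10⁻⁶ vs 2.6×10⁻⁹), a precipitate of BaCO₃ forms.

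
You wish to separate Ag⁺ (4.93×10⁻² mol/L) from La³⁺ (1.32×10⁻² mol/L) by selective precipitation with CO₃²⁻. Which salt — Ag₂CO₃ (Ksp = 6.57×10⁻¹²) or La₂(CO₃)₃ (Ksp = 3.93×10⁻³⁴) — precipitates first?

La₂(CO₃)₃

Precipitation begins when Q = Ksp.
For Ag₂CO₃: [CO₃²⁻] = (Ksp/[Ag⁺]^2) = 2.70×10⁻⁹ mol/L
For La₂(CO₃)₃: [CO₃²⁻] = (Ksp/[La³⁺]^2)^(1/3) = 1.31×10⁻¹⁰ mol/L
Since La₂(CO₃)₃ needs less CO₃²⁻ to reach saturation, it precipitates first.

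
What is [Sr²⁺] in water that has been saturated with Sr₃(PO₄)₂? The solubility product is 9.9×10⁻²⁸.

4.7×10⁻⁶ M

Sr₃(PO₄)₂(s) ⇌ 3 Sr²⁺(aq) + 2 PO₄³⁻(aq)
If s mol/L of Sr₃(PO₄)₂ dissolves, [Sr²⁺] = 3s and [PO₄³⁻] = 2s.
Ksp = [Sr²⁺]^3[PO₄³⁻]^2 = (3s)^3 · (2s)^2 = 108s^5 = 9.9×10⁻²⁸
s = 1.6×10⁻⁶ M
[Sr²⁺] = 3s = 4.7×10⁻⁶ M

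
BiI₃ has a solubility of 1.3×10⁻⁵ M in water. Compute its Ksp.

Ksp = 7.7×10⁻¹⁹

BiI₃(s) ⇌ Bi³⁺(aq) + 3 I⁻(aq)
If s mol/L of BiI₃ dissolves, [Bi³⁺] = s and [I⁻] = 3s.
Ksp = [Bi³⁺][I⁻]^3 = s · (3s)^3 = 27s^4
Ksp = 27 × (1.3×10⁻⁵)^4 = 7.7×10⁻¹⁹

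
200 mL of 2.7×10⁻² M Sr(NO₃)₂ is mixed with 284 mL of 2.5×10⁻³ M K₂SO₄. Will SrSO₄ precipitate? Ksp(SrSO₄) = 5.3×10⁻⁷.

Total volume after mixing = 200 + 284 = 484 mL.
[Sr²⁺] = (2.7×10⁻²)(200)/484 = 1.1×10⁻² M
[SO₄²⁻] = (2.5×10⁻³)(284)/484 = 1.5×10⁻³ M
Q = [Sr²⁺][SO₄²⁻] = 1.6×10⁻⁵
Since Q (1.6×10⁻⁵) exceeds Ksp (5.3×10⁻⁷), SrSO₄ will precipitate.

Yes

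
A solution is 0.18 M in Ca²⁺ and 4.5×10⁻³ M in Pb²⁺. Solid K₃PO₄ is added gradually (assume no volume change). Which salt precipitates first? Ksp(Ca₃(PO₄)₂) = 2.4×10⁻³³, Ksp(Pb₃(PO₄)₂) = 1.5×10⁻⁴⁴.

A salt starts to precipitate once the ion product Q reaches its Ksp.
For Ca₃(PO₄)₂: [PO₄³⁻] = (Ksp/[Ca²⁺]^3)^(1/2) = 6.4×10⁻¹⁶ M
For Pb₃(PO₄)₂: [PO₄³⁻] = (Ksp/[Pb²⁺]^3)^(1/2) = 4.1×10⁻¹⁹ M
The smaller threshold [PO₄³⁻] is reached first, so Pb₃(PO₄)₂ precipitates first.

Pb₃(PO₄)₂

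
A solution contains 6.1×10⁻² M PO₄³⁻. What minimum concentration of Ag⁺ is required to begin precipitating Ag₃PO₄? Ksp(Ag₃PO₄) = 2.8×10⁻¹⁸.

3.6×10⁻⁶ M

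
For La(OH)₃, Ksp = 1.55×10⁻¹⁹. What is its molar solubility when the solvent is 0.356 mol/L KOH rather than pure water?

La(OH)₃(s) ⇌ La³⁺(aq) + 3 OH⁻(aq)
With OH⁻ already at 0.356 mol/L and s small, take [OH⁻] ≈ 0.356 mol/L and [La³⁺] = s.
Ksp = [La³⁺][OH⁻]^3 = s(0.356)^3
s = 1.55×10⁻¹⁹ / (0.356)^3 = 3.44×10⁻¹⁸
s = 3.44×10⁻¹⁸ mol/L

3.44×10⁻¹⁸ M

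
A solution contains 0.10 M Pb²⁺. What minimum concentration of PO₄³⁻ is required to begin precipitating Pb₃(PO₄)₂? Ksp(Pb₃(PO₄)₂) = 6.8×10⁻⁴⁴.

A salt starts to precipitate once the ion product Q reaches its Ksp.
Pb₃(PO₄)₂(s) ⇌ 3 Pb²⁺(aq) + 2 PO₄³⁻(aq)
Ksp = [Pb²⁺]^3[PO₄³⁻]^2 = [PO₄³⁻]^2(0.10)^3
[PO₄³⁻]^2 = 6.8×10⁻⁴⁴ / (0.10)^3 = 6.8×10⁻⁴¹
[PO₄³⁻] = 8.2×10⁻²¹ M

8.2×10⁻²¹ M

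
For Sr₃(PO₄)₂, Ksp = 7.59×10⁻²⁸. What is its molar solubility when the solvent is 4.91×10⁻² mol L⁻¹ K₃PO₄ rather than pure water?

Sr₃(PO₄)₂(s) ⇌ 3 Sr²⁺(aq) + 2 PO₄³⁻(aq)
With PO₄³⁻ already at 4.91×10⁻² mol L⁻¹ and s small, take [PO₄³⁻] ≈ 4.91×10⁻² mol L⁻¹ and [Sr²⁺] = 3s.
Ksp = [Sr²⁺]^3[PO₄³⁻]^2 = (3s)^3(4.91×10⁻²)^2
(3s)^3 = 7.59×10⁻²⁸ / (4.91×10⁻²)^2 = 3.15×10⁻²⁵
s = 2.27×10⁻⁹ mol L⁻¹

2.27×10⁻⁹ M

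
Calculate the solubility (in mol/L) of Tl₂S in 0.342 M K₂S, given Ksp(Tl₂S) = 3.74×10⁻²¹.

Tl₂S(s) ⇌ 2 Tl⁺(aq) + S²⁻(aq)
Let s be the solubility of Tl₂S here. The common ion gives [S²⁻] ≈ 0.342 M, and [Tl⁺] = 2s.
Ksp = [Tl⁺]^2[S²⁻] = (2s)^2(0.342)
(2s)^2 = 3.74×10⁻²¹ / (0.342) = 1.09×10⁻²⁰
s = 5.23×10⁻¹¹ M

5.23×10⁻¹¹ M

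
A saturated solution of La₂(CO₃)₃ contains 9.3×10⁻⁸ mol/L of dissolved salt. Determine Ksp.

Ksp = 7.5×10⁻³⁴

La₂(CO₃)₃(s) ⇌ 2 La³⁺(aq) + 3 CO₃²⁻(aq)
If s mol/L of La₂(CO₃)₃ dissolves, [La³⁺] = 2s and [CO₃²⁻] = 3s.
Ksp = [La³⁺]^2[CO₃²⁻]^3 = (2s)^2 · (3s)^3 = 108s^5
Ksp = 108 × (9.3×10⁻⁸)^5 = 7.5×10⁻³⁴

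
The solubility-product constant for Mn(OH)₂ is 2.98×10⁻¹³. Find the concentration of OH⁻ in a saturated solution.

8.42×10⁻⁵ M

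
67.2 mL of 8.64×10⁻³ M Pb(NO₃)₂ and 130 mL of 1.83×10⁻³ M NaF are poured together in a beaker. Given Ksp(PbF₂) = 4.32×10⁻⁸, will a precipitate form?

No

The combined volume is 197.2 mL.
[Pb²⁺] = (8.64×10⁻³)(67.2)/197.2 = 2.94×10⁻³ M
[F⁻] = (1.83×10⁻³)(130)/197.2 = 1.21×10⁻³ M
Q = [Pb²⁺][F⁻]^2 = 4.29×10⁻⁹
Since Q (4.29×10⁻⁹) is less than Ksp (4.32×10⁻⁸), no PbF₂ precipitates.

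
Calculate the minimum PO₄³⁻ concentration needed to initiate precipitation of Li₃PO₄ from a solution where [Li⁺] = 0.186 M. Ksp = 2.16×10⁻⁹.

3.36×10⁻⁷ M

A salt starts to precipitate once the ion product Q reaches its Ksp.
Li₃PO₄(s) ⇌ 3 Li⁺(aq) + PO₄³⁻(aq)
Ksp = [Li⁺]^3[PO₄³⁻] = [PO₄³⁻](0.186)^3
[PO₄³⁻] = 2.16×10⁻⁹ / (0.186)^3 = 3.36×10⁻⁷
[PO₄³⁻] = 3.36×10⁻⁷ M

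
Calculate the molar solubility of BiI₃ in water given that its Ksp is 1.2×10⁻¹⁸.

1.5×10⁻⁵ M

BiI₃(s) ⇌ Bi³⁺(aq) + 3 I⁻(aq)
Call the molar solubility s, so that [Bi³⁺] = s and [I⁻] = 3s.
Ksp = [Bi³⁺][I⁻]^3 = s · (3s)^3 = 27s^4
27s^4 = 1.2×10⁻¹⁸  ⇒  s^4 = 4.4×10⁻²⁰
s = 1.5×10⁻⁵ mol L⁻¹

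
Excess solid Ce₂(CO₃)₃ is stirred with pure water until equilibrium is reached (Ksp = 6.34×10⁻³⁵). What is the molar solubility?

5.67×10⁻⁸ M

Ce₂(CO₃)₃(s) ⇌ 2 Ce³⁺(aq) + 3 CO₃²⁻(aq)
If s mol/L of Ce₂(CO₃)₃ dissolves, [Ce³⁺] = 2s and [CO₃²⁻] = 3s.
Ksp = [Ce³⁺]^2[CO₃²⁻]^3 = (2s)^2 · (3s)^3 = 108s^5
108s^5 = 6.34×10⁻³⁵  ⇒  s^5 = 5.87×10⁻³⁷
Taking the 5th root, s = 5.67×10⁻⁸ mol L⁻¹.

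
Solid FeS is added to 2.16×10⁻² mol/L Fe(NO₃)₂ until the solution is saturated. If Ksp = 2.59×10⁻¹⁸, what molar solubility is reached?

FeS(s) ⇌ Fe²⁺(aq) + S²⁻(aq)
The solution already contains Fe²⁺ at 2.16×10⁻² mol/L. Let s be the molar solubility of FeS.
[Fe²⁺] ≈ 2.16×10⁻² mol/L (common ion dominates); [S²⁻] = s.
Ksp = [Fe²⁺][S²⁻] = (2.16×10⁻²)s
s = 2.59×10⁻¹⁸ / (2.16×10⁻²) = 1.20×10⁻¹⁶
s = 1.20×10⁻¹⁶ mol/L

1.20×10⁻¹⁶ M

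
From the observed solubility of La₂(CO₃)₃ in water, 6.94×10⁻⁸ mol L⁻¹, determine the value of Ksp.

Ksp = 1.74×10⁻³⁴

La₂(CO₃)₃(s) ⇌ 2 La³⁺(aq) + 3 CO₃²⁻(aq)
If s mol/L of La₂(CO₃)₃ dissolves, [La³⁺] = 2s and [CO₃²⁻] = 3s.
Ksp = [La³⁺]^2[CO₃²⁻]^3 = (2s)^2 · (3s)^3 = 108s^5
Ksp = 108 × (6.94×10⁻⁸)^5 = 1.74×10⁻³⁴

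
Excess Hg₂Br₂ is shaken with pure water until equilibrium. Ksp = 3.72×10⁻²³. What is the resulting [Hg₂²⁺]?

Hg₂Br₂(s) ⇌ Hg₂²⁺(aq) + 2 Br⁻(aq)
If s mol/L of Hg₂Br₂ dissolves, [Hg₂²⁺] = s and [Br⁻] = 2s.
Ksp = [Hg₂²⁺][Br⁻]^2 = s · (2s)^2 = 4s^3 = 3.72×10⁻²³
s = 2.10×10⁻⁸ M
[Hg₂²⁺] = s = 2.10×10⁻⁸ M

2.10×10⁻⁸ M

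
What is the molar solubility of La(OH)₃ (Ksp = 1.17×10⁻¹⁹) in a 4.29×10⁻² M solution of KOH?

La(OH)₃(s) ⇌ La³⁺(aq) + 3 OH⁻(aq)
With OH⁻ already at 4.29×10⁻² M and s small, take [OH⁻] ≈ 4.29×10⁻² M and [La³⁺] = s.
Ksp = [La³⁺][OH⁻]^3 = s(4.29×10⁻²)^3
s = 1.17×10⁻¹⁹ / (4.29×10⁻²)^3 = 1.48×10⁻¹⁵
s = 1.48×10⁻¹⁵ M

1.48×10⁻¹⁵ M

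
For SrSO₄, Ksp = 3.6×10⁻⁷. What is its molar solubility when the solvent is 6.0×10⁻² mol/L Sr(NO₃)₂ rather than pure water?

6.0×10⁻⁶ M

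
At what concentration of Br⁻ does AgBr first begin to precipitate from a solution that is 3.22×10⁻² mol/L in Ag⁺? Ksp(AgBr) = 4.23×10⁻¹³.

1.31×10⁻¹¹ M

Each salt precipitates once Q = Ksp for that salt.
AgBr(s) ⇌ Ag⁺(aq) + Br⁻(aq)
Ksp = [Ag⁺][Br⁻] = [Br⁻](3.22×10⁻²)
[Br⁻] = 4.23×10⁻¹³ / (3.22×10⁻²) = 1.31×10⁻¹¹
[Br⁻] = 1.31×10⁻¹¹ mol/L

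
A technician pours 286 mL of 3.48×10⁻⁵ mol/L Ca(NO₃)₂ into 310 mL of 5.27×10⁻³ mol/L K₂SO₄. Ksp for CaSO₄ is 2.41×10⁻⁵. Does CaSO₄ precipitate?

After mixing, V = 286 mL + 310 mL = 596 mL.
[Ca²⁺] = (3.48×10⁻⁵)(286)/596 = 1.67×10⁻⁵ mol/L
[SO₄²⁻] = (5.27×10⁻³)(310)/596 = 2.74×10⁻³ mol/L
Q = [Ca²⁺][SO₄²⁻] = 4.58×10⁻⁸
Q < Ksp (4.58×10⁻⁸ vs 2.41×10⁻⁵); the solution remains unsaturated and no precipitate forms.

No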